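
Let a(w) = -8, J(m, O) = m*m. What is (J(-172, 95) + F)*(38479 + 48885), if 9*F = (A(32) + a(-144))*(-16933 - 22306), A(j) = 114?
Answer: -340114866392/9 ≈ -3.7791e+10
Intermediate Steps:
J(m, O) = m²
F = -4159334/9 (F = ((114 - 8)*(-16933 - 22306))/9 = (106*(-39239))/9 = (⅑)*(-4159334) = -4159334/9 ≈ -4.6215e+5)
(J(-172, 95) + F)*(38479 + 48885) = ((-172)² - 4159334/9)*(38479 + 48885) = (29584 - 4159334/9)*87364 = -3893078/9*87364 = -340114866392/9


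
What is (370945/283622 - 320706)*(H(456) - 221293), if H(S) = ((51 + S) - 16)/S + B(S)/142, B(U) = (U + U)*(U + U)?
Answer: 634430154791123659225/9182545872 ≈ 6.9091e+10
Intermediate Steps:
B(U) = 4*U**2 (B(U) = (2*U)*(2*U) = 4*U**2)
H(S) = 2*S**2/71 + (35 + S)/S (H(S) = ((51 + S) - 16)/S + (4*S**2)/142 = (35 + S)/S + (4*S**2)*(1/142) = (35 + S)/S + 2*S**2/71 = 2*S**2/71 + (35 + S)/S)
(370945/283622 - 320706)*(H(456) - 221293) = (370945/283622 - 320706)*((1 + 35/456 + (2/71)*456**2) - 221293) = (370945*(1/283622) - 320706)*((1 + 35*(1/456) + (2/71)*207936) - 221293) = (370945/283622 - 320706)*((1 + 35/456 + 415872/71) - 221293) = -90958906187*(189672493/32376 - 221293)/283622 = -90958906187/283622*(-6974909675/32376) = 634430154791123659225/9182545872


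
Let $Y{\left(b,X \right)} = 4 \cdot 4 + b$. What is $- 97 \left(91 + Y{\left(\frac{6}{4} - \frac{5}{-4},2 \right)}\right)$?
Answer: $- \frac{42583}{4} \approx -10646.0$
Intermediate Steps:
$Y{\left(b,X \right)} = 16 + b$
$- 97 \left(91 + Y{\left(\frac{6}{4} - \frac{5}{-4},2 \right)}\right) = - 97 \left(91 + \left(16 + \left(\frac{6}{4} - \frac{5}{-4}\right)\right)\right) = - 97 \left(91 + \left(16 + \left(6 \cdot \frac{1}{4} - - \frac{5}{4}\right)\right)\right) = - 97 \left(91 + \left(16 + \left(\frac{3}{2} + \frac{5}{4}\right)\right)\right) = - 97 \left(91 + \left(16 + \frac{11}{4}\right)\right) = - 97 \left(91 + \frac{75}{4}\right) = \left(-97\right) \frac{439}{4} = - \frac{42583}{4}$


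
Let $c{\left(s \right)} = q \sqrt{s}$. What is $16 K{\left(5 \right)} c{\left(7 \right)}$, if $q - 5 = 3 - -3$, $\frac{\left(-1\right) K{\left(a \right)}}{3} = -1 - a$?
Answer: $3168 \sqrt{7} \approx 8381.7$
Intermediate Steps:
$K{\left(a \right)} = 3 + 3 a$ ($K{\left(a \right)} = - 3 \left(-1 - a\right) = 3 + 3 a$)
$q = 11$ ($q = 5 + \left(3 - -3\right) = 5 + \left(3 + 3\right) = 5 + 6 = 11$)
$c{\left(s \right)} = 11 \sqrt{s}$
$16 K{\left(5 \right)} c{\left(7 \right)} = 16 \left(3 + 3 \cdot 5\right) 11 \sqrt{7} = 16 \left(3 + 15\right) 11 \sqrt{7} = 16 \cdot 18 \cdot 11 \sqrt{7} = 288 \cdot 11 \sqrt{7} = 3168 \sqrt{7}$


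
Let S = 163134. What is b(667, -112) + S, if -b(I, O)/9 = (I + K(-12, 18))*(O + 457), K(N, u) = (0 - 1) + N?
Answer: -1867536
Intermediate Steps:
K(N, u) = -1 + N
b(I, O) = -9*(-13 + I)*(457 + O) (b(I, O) = -9*(I + (-1 - 12))*(O + 457) = -9*(I - 13)*(457 + O) = -9*(-13 + I)*(457 + O))
b(667, -112) + S = (53469 - 4113*667 + 117*(-112) - 9*667*(-112)) + 163134 = (53469 - 2743371 - 13104 + 672336) + 163134 = -2030670 + 163134 = -1867536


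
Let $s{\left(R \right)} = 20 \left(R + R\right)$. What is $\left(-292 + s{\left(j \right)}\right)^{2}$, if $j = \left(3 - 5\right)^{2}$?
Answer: $17424$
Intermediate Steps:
$j = 4$ ($j = \left(-2\right)^{2} = 4$)
$s{\left(R \right)} = 40 R$ ($s{\left(R \right)} = 20 \cdot 2 R = 40 R$)
$\left(-292 + s{\left(j \right)}\right)^{2} = \left(-292 + 40 \cdot 4\right)^{2} = \left(-292 + 160\right)^{2} = \left(-132\right)^{2} = 17424$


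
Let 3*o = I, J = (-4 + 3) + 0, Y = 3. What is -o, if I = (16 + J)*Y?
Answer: -15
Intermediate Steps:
J = -1 (J = -1 + 0 = -1)
I = 45 (I = (16 - 1)*3 = 15*3 = 45)
o = 15 (o = (1/3)*45 = 15)
-o = -1*15 = -15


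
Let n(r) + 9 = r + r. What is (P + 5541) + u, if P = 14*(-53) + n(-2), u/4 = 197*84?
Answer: 70978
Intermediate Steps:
n(r) = -9 + 2*r (n(r) = -9 + (r + r) = -9 + 2*r)
u = 66192 (u = 4*(197*84) = 4*16548 = 66192)
P = -755 (P = 14*(-53) + (-9 + 2*(-2)) = -742 + (-9 - 4) = -742 - 13 = -755)
(P + 5541) + u = (-755 + 5541) + 66192 = 4786 + 66192 = 70978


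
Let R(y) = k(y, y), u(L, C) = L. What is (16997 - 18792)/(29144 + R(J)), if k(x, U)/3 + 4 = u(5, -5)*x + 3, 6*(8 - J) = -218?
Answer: -1795/29806 ≈ -0.060223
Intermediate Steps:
J = 133/3 (J = 8 - ⅙*(-218) = 8 + 109/3 = 133/3 ≈ 44.333)
k(x, U) = -3 + 15*x (k(x, U) = -12 + 3*(5*x + 3) = -12 + 3*(3 + 5*x) = -12 + (9 + 15*x) = -3 + 15*x)
R(y) = -3 + 15*y
(16997 - 18792)/(29144 + R(J)) = (16997 - 18792)/(29144 + (-3 + 15*(133/3))) = -1795/(29144 + (-3 + 665)) = -1795/(29144 + 662) = -1795/29806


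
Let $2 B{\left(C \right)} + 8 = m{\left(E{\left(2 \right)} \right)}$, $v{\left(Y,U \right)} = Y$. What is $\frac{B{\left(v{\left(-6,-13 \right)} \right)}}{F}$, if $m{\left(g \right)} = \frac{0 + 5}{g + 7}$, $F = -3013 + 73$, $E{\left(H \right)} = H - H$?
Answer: $\frac{17}{13720} \approx 0.0012391$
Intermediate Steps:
$E{\left(H \right)} = 0$
$F = -2940$
$m{\left(g \right)} = \frac{5}{7 + g}$
$B{\left(C \right)} = - \frac{51}{14}$ ($B{\left(C \right)} = -4 + \frac{5 \frac{1}{7 + 0}}{2} = -4 + \frac{5 \cdot \frac{1}{7}}{2} = -4 + \frac{1}{2} \cdot \frac{5}{7} = -4 + \frac{5}{14} = - \frac{51}{14}$)
$\frac{B{\left(v{\left(-6,-13 \right)} \right)}}{F} = - \frac{51}{14 \left(-2940\right)} = \left(- \frac{51}{14}\right) \left(- \frac{1}{2940}\right) = \frac{17}{13720}$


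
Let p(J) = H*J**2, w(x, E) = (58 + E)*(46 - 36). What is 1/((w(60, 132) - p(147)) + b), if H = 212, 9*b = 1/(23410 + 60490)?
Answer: -755100/3457759960799 ≈ -2.1838e-7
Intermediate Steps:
b = 1/755100 (b = 1/(9*(23410 + 60490)) = (1/9)/83900 = (1/9)*(1/83900) = 1/755100 ≈ 1.3243e-6)
w(x, E) = 580 + 10*E (w(x, E) = (58 + E)*10 = 580 + 10*E)
p(J) = 212*J**2
1/((w(60, 132) - p(147)) + b) = 1/(((580 + 10*132) - 212*147**2) + 1/755100) = 1/(((580 + 1320) - 212*21609) + 1/755100) = 1/((1900 - 1*4581108) + 1/755100) = 1/((1900 - 4581108) + 1/755100) = 1/(-4579208 + 1/755100) = 1/(-3457759960799/755100) = -755100/3457759960799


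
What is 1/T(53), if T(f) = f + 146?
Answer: 1/199 ≈ 0.0050251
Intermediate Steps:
T(f) = 146 + f
1/T(53) = 1/(146 + 53) = 1/199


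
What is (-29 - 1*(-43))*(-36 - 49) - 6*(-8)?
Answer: -1142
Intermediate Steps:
(-29 - 1*(-43))*(-36 - 49) - 6*(-8) = (-29 + 43)*(-85) + 48 = 14*(-85) + 48 = -1190 + 48 = -1142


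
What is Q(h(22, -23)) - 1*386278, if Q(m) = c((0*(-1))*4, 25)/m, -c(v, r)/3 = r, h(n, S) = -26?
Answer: -10043153/26 ≈ -3.8628e+5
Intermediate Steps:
c(v, r) = -3*r
Q(m) = -75/m (Q(m) = (-3*25)/m = -75/m)
Q(h(22, -23)) - 1*386278 = -75/(-26) - 1*386278 = -75*(-1/26) - 386278 = 75/26 - 386278 = -10043153/26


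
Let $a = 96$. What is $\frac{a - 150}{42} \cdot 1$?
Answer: $- \frac{9}{7} \approx -1.2857$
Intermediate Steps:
$\frac{a - 150}{42} \cdot 1 = \frac{96 - 150}{42} \cdot 1 = \left(-54\right) \frac{1}{42} \cdot 1 = \left(- \frac{9}{7}\right) 1 = - \frac{9}{7}$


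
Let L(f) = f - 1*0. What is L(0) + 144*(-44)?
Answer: -6336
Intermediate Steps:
L(f) = f (L(f) = f + 0 = f)
L(0) + 144*(-44) = 0 + 144*(-44) = 0 - 6336 = -6336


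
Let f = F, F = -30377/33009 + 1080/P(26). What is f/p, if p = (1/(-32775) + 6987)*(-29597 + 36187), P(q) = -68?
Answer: -2943144745/8065120236036776 ≈ -3.6492e-7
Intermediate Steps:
p = 301820581832/6555 (p = (-1/32775 + 6987)*6590 = (228998924/32775)*6590 = 301820581832/6555 ≈ 4.6044e+7)
F = -9428839/561153 (F = -30377/33009 + 1080/(-68) = -30377*1/33009 + 1080*(-1/68) = -30377/33009 - 270/17 = -9428839/561153 ≈ -16.803)
f = -9428839/561153 ≈ -16.803
f/p = -9428839/(561153*301820581832/6555) = -9428839/561153*6555/301820581832 = -2943144745/8065120236036776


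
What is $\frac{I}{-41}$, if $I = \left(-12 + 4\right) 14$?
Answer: $\frac{112}{41} \approx 2.7317$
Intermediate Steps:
$I = -112$ ($I = \left(-8\right) 14 = -112$)
$\frac{I}{-41} = \frac{1}{-41} \left(-112\right) = \left(- \frac{1}{41}\right) \left(-112\right) = \frac{112}{41}$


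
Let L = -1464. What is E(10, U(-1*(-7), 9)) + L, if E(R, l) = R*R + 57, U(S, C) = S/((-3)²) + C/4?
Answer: -1307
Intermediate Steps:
U(S, C) = C/4 + S/9 (U(S, C) = S/9 + C*(¼) = S*(⅑) + C/4 = S/9 + C/4 = C/4 + S/9)
E(R, l) = 57 + R² (E(R, l) = R² + 57 = 57 + R²)
E(10, U(-1*(-7), 9)) + L = (57 + 10²) - 1464 = (57 + 100) - 1464 = 157 - 1464 = -1307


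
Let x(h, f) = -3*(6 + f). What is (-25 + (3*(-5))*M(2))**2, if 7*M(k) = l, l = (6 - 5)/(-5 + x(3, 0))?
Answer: 16080100/25921 ≈ 620.35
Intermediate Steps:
x(h, f) = -18 - 3*f
l = -1/23 (l = (6 - 5)/(-5 + (-18 - 3*0)) = 1/(-5 + (-18 + 0)) = 1/(-5 - 18) = 1/(-23) = 1*(-1/23) = -1/23 ≈ -0.043478)
M(k) = -1/161 (M(k) = (1/7)*(-1/23) = -1/161)
(-25 + (3*(-5))*M(2))**2 = (-25 + (3*(-5))*(-1/161))**2 = (-25 - 15*(-1/161))**2 = (-25 + 15/161)**2 = (-4010/161)**2 = 16080100/25921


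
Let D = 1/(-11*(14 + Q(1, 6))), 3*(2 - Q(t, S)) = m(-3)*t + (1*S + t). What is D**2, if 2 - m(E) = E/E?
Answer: 9/193600 ≈ 4.6488e-5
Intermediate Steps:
m(E) = 1 (m(E) = 2 - E/E = 2 - 1*1 = 2 - 1 = 1)
Q(t, S) = 2 - 2*t/3 - S/3 (Q(t, S) = 2 - (1*t + (1*S + t))/3 = 2 - (t + (S + t))/3 = 2 - (S + 2*t)/3 = 2 + (-2*t/3 - S/3) = 2 - 2*t/3 - S/3)
D = -3/440 (D = 1/(-11*(14 + (2 - 2/3*1 - 1/3*6))) = 1/(-11*(14 + (2 - 2/3 - 2))) = 1/(-11*(14 - 2/3)) = 1/(-11*40/3) = 1/(-440/3) = -3/440 ≈ -0.0068182)
D**2 = (-3/440)**2 = 9/193600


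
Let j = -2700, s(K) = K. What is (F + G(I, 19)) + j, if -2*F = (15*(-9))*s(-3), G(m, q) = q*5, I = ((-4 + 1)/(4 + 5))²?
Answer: -5615/2 ≈ -2807.5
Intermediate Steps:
I = ⅑ (I = (-3/9)² = (-3*⅑)² = (-⅓)² = ⅑ ≈ 0.11111)
G(m, q) = 5*q
F = -405/2 (F = -15*(-9)*(-3)/2 = -(-135)*(-3)/2 = -½*405 = -405/2 ≈ -202.50)
(F + G(I, 19)) + j = (-405/2 + 5*19) - 2700 = (-405/2 + 95) - 2700 = -215/2 - 2700 = -5615/2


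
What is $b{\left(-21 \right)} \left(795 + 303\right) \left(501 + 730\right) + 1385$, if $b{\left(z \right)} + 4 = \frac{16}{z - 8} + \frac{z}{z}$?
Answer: $- \frac{139178549}{29} \approx -4.7993 \cdot 10^{6}$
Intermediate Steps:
$b{\left(z \right)} = -3 + \frac{16}{-8 + z}$ ($b{\left(z \right)} = -4 + \left(\frac{16}{z - 8} + \frac{z}{z}\right) = -4 + \left(\frac{16}{-8 + z} + 1\right) = -4 + \left(1 + \frac{16}{-8 + z}\right) = -3 + \frac{16}{-8 + z}$)
$b{\left(-21 \right)} \left(795 + 303\right) \left(501 + 730\right) + 1385 = \frac{40 - -63}{-8 - 21} \left(795 + 303\right) \left(501 + 730\right) + 1385 = \frac{40 + 63}{-29} \cdot 1098 \cdot 1231 + 1385 = \left(- \frac{1}{29}\right) 103 \cdot 1351638 + 1385 = \left(- \frac{103}{29}\right) 1351638 + 1385 = - \frac{139218714}{29} + 1385 = - \frac{139178549}{29}$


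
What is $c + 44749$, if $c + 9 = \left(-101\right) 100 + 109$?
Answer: $34749$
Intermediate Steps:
$c = -10000$ ($c = -9 + \left(\left(-101\right) 100 + 109\right) = -9 + \left(-10100 + 109\right) = -9 - 9991 = -10000$)
$c + 44749 = -10000 + 44749 = 34749$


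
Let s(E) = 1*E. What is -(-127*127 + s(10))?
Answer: 16119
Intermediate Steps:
s(E) = E
-(-127*127 + s(10)) = -(-127*127 + 10) = -(-16129 + 10) = -1*(-16119) = 16119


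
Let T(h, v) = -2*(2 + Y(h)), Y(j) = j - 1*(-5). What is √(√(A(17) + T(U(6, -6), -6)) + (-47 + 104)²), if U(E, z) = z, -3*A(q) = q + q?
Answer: √(29241 + 6*I*√30)/3 ≈ 57.0 + 0.032031*I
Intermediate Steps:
A(q) = -2*q/3 (A(q) = -(q + q)/3 = -2*q/3)
Y(j) = 5 + j (Y(j) = j + 5 = 5 + j)
T(h, v) = -14 - 2*h (T(h, v) = -2*(2 + (5 + h)) = -2*(7 + h) = -14 - 2*h)
√(√(A(17) + T(U(6, -6), -6)) + (-47 + 104)²) = √(√(-⅔*17 + (-14 - 2*(-6))) + (-47 + 104)²) = √(√(-34/3 + (-14 + 12)) + 57²) = √(√(-34/3 - 2) + 3249) = √(√(-40/3) + 3249) = √(2*I*√30/3 + 3249) = √(3249 + 2*I*√30/3)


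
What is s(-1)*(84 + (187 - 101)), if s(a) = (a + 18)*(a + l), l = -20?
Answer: -60690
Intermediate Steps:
s(a) = (-20 + a)*(18 + a) (s(a) = (a + 18)*(a - 20) = (18 + a)*(-20 + a) = (-20 + a)*(18 + a))
s(-1)*(84 + (187 - 101)) = (-360 + (-1)² - 2*(-1))*(84 + (187 - 101)) = (-360 + 1 + 2)*(84 + 86) = -357*170 = -60690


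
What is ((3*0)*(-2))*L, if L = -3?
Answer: 0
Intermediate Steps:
((3*0)*(-2))*L = ((3*0)*(-2))*(-3) = (0*(-2))*(-3) = 0*(-3) = 0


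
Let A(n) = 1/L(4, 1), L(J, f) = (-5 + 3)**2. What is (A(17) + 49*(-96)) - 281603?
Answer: -1145227/4 ≈ -2.8631e+5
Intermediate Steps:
L(J, f) = 4 (L(J, f) = (-2)**2 = 4)
A(n) = 1/4
(A(17) + 49*(-96)) - 281603 = (1/4 + 49*(-96)) - 281603 = (1/4 - 4704) - 281603 = -18815/4 - 281603 = -1145227/4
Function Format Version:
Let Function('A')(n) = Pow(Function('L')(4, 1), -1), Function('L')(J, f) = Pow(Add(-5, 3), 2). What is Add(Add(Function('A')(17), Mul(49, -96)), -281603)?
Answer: Rational(-1145227, 4) ≈ -2.8631e+5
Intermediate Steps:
Function('L')(J, f) = 4 (Function('L')(J, f) = Pow(-2, 2) = 4)
Function('A')(n) = Rational(1, 4) (Function('A')(n) = Pow(4, -1) = Rational(1, 4))
Add(Add(Function('A')(17), Mul(49, -96)), -281603) = Add(Add(Rational(1, 4), Mul(49, -96)), -281603) = Add(Add(Rational(1, 4), -4704), -281603) = Add(Rational(-18815, 4), -281603) = Rational(-1145227, 4)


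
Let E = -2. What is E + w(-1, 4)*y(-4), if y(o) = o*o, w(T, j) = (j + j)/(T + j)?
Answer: 122/3 ≈ 40.667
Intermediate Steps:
w(T, j) = 2*j/(T + j) (w(T, j) = (2*j)/(T + j) = 2*j/(T + j))
y(o) = o²
E + w(-1, 4)*y(-4) = -2 + (2*4/(-1 + 4))*(-4)² = -2 + (2*4/3)*16 = -2 + (2*4*(⅓))*16 = -2 + (8/3)*16 = -2 + 128/3 = 122/3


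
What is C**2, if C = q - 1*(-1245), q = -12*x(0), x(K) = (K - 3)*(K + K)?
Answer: 1550025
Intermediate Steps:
x(K) = 2*K*(-3 + K) (x(K) = (-3 + K)*(2*K) = 2*K*(-3 + K))
q = 0 (q = -24*0*(-3 + 0) = -24*0*(-3) = -12*0 = 0)
C = 1245 (C = 0 - 1*(-1245) = 0 + 1245 = 1245)
C**2 = 1245**2 = 1550025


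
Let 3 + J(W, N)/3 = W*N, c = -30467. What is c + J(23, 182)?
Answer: -17918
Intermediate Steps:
J(W, N) = -9 + 3*N*W (J(W, N) = -9 + 3*(W*N) = -9 + 3*(N*W) = -9 + 3*N*W)
c + J(23, 182) = -30467 + (-9 + 3*182*23) = -30467 + (-9 + 12558) = -30467 + 12549 = -17918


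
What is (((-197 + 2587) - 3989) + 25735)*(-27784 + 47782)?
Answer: 482671728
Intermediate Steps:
(((-197 + 2587) - 3989) + 25735)*(-27784 + 47782) = ((2390 - 3989) + 25735)*19998 = (-1599 + 25735)*19998 = 24136*19998 = 482671728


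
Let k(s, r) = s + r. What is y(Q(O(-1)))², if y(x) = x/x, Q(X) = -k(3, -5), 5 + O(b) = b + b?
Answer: 1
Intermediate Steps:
O(b) = -5 + 2*b (O(b) = -5 + (b + b) = -5 + 2*b)
k(s, r) = r + s
Q(X) = 2 (Q(X) = -(-5 + 3) = -1*(-2) = 2)
y(x) = 1
y(Q(O(-1)))² = 1² = 1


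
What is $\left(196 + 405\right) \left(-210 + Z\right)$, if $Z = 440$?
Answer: $138230$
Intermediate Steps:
$\left(196 + 405\right) \left(-210 + Z\right) = \left(196 + 405\right) \left(-210 + 440\right) = 601 \cdot 230 = 138230$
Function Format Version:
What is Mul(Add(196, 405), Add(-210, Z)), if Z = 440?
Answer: 138230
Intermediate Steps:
Mul(Add(196, 405), Add(-210, Z)) = Mul(Add(196, 405), Add(-210, 440)) = Mul(601, 230) = 138230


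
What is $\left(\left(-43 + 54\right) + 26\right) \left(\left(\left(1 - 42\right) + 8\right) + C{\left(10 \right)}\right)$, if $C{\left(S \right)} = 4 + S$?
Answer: $-703$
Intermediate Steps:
$\left(\left(-43 + 54\right) + 26\right) \left(\left(\left(1 - 42\right) + 8\right) + C{\left(10 \right)}\right) = \left(\left(-43 + 54\right) + 26\right) \left(\left(\left(1 - 42\right) + 8\right) + \left(4 + 10\right)\right) = \left(11 + 26\right) \left(\left(-41 + 8\right) + 14\right) = 37 \left(-33 + 14\right) = 37 \left(-19\right) = -703$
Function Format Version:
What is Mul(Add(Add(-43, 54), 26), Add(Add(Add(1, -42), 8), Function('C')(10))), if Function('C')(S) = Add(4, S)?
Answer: -703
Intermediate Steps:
Mul(Add(Add(-43, 54), 26), Add(Add(Add(1, -42), 8), Function('C')(10))) = Mul(Add(Add(-43, 54), 26), Add(Add(Add(1, -42), 8), Add(4, 10))) = Mul(Add(11, 26), Add(Add(-41, 8), 14)) = Mul(37, Add(-33, 14)) = Mul(37, -19) = -703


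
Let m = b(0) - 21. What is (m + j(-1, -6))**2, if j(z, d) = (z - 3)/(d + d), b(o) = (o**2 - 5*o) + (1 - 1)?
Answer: 3844/9 ≈ 427.11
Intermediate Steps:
b(o) = o**2 - 5*o (b(o) = (o**2 - 5*o) + 0 = o**2 - 5*o)
j(z, d) = (-3 + z)/(2*d) (j(z, d) = (-3 + z)/((2*d)) = (-3 + z)*(1/(2*d)) = (-3 + z)/(2*d))
m = -21 (m = 0*(-5 + 0) - 21 = 0*(-5) - 21 = 0 - 21 = -21)
(m + j(-1, -6))**2 = (-21 + (1/2)*(-3 - 1)/(-6))**2 = (-21 + (1/2)*(-1/6)*(-4))**2 = (-21 + 1/3)**2 = (-62/3)**2 = 3844/9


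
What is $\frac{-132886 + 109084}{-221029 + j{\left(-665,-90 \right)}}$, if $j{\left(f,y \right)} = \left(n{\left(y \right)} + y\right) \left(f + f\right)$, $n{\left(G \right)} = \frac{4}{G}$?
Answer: $\frac{214218}{911429} \approx 0.23504$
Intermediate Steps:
$j{\left(f,y \right)} = 2 f \left(y + \frac{4}{y}\right)$ ($j{\left(f,y \right)} = \left(\frac{4}{y} + y\right) \left(f + f\right) = \left(y + \frac{4}{y}\right) 2 f = 2 f \left(y + \frac{4}{y}\right)$)
$\frac{-132886 + 109084}{-221029 + j{\left(-665,-90 \right)}} = \frac{-132886 + 109084}{-221029 + 2 \left(-665\right) \frac{1}{-90} \left(4 + \left(-90\right)^{2}\right)} = - \frac{23802}{-221029 + 2 \left(-665\right) \left(- \frac{1}{90}\right) \left(4 + 8100\right)} = - \frac{23802}{-221029 + 2 \left(-665\right) \left(- \frac{1}{90}\right) 8104} = - \frac{23802}{-221029 + \frac{1077832}{9}} = - \frac{23802}{- \frac{911429}{9}} = \left(-23802\right) \left(- \frac{9}{911429}\right) = \frac{214218}{911429}$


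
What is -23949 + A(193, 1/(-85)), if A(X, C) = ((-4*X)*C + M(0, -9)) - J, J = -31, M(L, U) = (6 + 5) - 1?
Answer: -2031408/85 ≈ -23899.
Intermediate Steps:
M(L, U) = 10 (M(L, U) = 11 - 1 = 10)
A(X, C) = 41 - 4*C*X (A(X, C) = ((-4*X)*C + 10) - 1*(-31) = (-4*C*X + 10) + 31 = (10 - 4*C*X) + 31 = 41 - 4*C*X)
-23949 + A(193, 1/(-85)) = -23949 + (41 - 4*193/(-85)) = -23949 + (41 - 4*(-1/85)*193) = -23949 + (41 + 772/85) = -23949 + 4257/85 = -2031408/85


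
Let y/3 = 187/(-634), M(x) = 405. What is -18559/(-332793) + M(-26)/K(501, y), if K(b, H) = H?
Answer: -28480282337/62232291 ≈ -457.64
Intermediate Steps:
y = -561/634 (y = 3*(187/(-634)) = 3*(187*(-1/634)) = 3*(-187/634) = -561/634 ≈ -0.88486)
-18559/(-332793) + M(-26)/K(501, y) = -18559/(-332793) + 405/(-561/634) = -18559*(-1/332793) + 405*(-634/561) = 18559/332793 - 85590/187 = -28480282337/62232291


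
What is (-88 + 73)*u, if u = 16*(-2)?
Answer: 480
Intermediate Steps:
u = -32
(-88 + 73)*u = (-88 + 73)*(-32) = -15*(-32) = 480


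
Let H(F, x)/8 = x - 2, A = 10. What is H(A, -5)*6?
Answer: -336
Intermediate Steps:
H(F, x) = -16 + 8*x (H(F, x) = 8*(x - 2) = 8*(-2 + x) = -16 + 8*x)
H(A, -5)*6 = (-16 + 8*(-5))*6 = (-16 - 40)*6 = -56*6 = -336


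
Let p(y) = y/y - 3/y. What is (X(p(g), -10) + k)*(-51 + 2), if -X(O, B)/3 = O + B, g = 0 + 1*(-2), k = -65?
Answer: 4165/2 ≈ 2082.5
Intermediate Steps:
g = -2 (g = 0 - 2 = -2)
p(y) = 1 - 3/y
X(O, B) = -3*B - 3*O (X(O, B) = -3*(O + B) = -3*(B + O) = -3*B - 3*O)
(X(p(g), -10) + k)*(-51 + 2) = ((-3*(-10) - 3*(-3 - 2)/(-2)) - 65)*(-51 + 2) = ((30 - (-3)*(-5)/2) - 65)*(-49) = ((30 - 3*5/2) - 65)*(-49) = ((30 - 15/2) - 65)*(-49) = (45/2 - 65)*(-49) = -85/2*(-49) = 4165/2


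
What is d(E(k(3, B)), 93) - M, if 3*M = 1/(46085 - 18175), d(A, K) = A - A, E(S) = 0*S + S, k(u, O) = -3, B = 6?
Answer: -1/83730 ≈ -1.1943e-5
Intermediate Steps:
E(S) = S (E(S) = 0 + S = S)
d(A, K) = 0
M = 1/83730 (M = 1/(3*(46085 - 18175)) = (⅓)/27910 = (⅓)*(1/27910) = 1/83730 ≈ 1.1943e-5)
d(E(k(3, B)), 93) - M = 0 - 1*1/83730 = 0 - 1/83730 = -1/83730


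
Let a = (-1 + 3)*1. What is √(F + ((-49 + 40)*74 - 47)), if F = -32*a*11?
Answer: I*√1417 ≈ 37.643*I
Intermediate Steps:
a = 2 (a = 2*1 = 2)
F = -704 (F = -32*2*11 = -64*11 = -704)
√(F + ((-49 + 40)*74 - 47)) = √(-704 + ((-49 + 40)*74 - 47)) = √(-704 + (-9*74 - 47)) = √(-704 + (-666 - 47)) = √(-704 - 713) = √(-1417) = I*√1417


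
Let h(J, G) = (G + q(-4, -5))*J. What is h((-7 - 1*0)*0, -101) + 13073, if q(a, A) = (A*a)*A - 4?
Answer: 13073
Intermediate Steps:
q(a, A) = -4 + a*A² (q(a, A) = a*A² - 4 = -4 + a*A²)
h(J, G) = J*(-104 + G) (h(J, G) = (G + (-4 - 4*(-5)²))*J = (G + (-4 - 4*25))*J = (G + (-4 - 100))*J = (G - 104)*J = (-104 + G)*J = J*(-104 + G))
h((-7 - 1*0)*0, -101) + 13073 = ((-7 - 1*0)*0)*(-104 - 101) + 13073 = ((-7 + 0)*0)*(-205) + 13073 = -7*0*(-205) + 13073 = 0*(-205) + 13073 = 0 + 13073 = 13073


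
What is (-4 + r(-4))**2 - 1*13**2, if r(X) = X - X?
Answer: -153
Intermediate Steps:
r(X) = 0
(-4 + r(-4))**2 - 1*13**2 = (-4 + 0)**2 - 1*13**2 = (-4)**2 - 1*169 = 16 - 169 = -153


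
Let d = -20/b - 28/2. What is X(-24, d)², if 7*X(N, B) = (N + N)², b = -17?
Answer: 5308416/49 ≈ 1.0834e+5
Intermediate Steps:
d = -218/17 (d = -20/(-17) - 28/2 = -20*(-1/17) - 28*½ = 20/17 - 14 = -218/17 ≈ -12.824)
X(N, B) = 4*N²/7 (X(N, B) = (N + N)²/7 = (2*N)²/7 = (4*N²)/7 = 4*N²/7)
X(-24, d)² = ((4/7)*(-24)²)² = ((4/7)*576)² = (2304/7)² = 5308416/49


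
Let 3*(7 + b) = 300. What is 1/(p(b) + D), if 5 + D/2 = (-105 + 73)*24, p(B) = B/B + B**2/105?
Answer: -35/51192 ≈ -0.00068370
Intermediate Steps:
b = 93 (b = -7 + (1/3)*300 = -7 + 100 = 93)
p(B) = 1 + B**2/105 (p(B) = 1 + B**2*(1/105) = 1 + B**2/105)
D = -1546 (D = -10 + 2*((-105 + 73)*24) = -10 + 2*(-32*24) = -10 + 2*(-768) = -10 - 1536 = -1546)
1/(p(b) + D) = 1/((1 + (1/105)*93**2) - 1546) = 1/((1 + (1/105)*8649) - 1546) = 1/((1 + 2883/35) - 1546) = 1/(2918/35 - 1546) = 1/(-51192/35) = -35/51192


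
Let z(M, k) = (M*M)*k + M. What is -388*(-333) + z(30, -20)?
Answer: 111234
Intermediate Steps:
z(M, k) = M + k*M² (z(M, k) = M²*k + M = k*M² + M = M + k*M²)
-388*(-333) + z(30, -20) = -388*(-333) + 30*(1 + 30*(-20)) = 129204 + 30*(1 - 600) = 129204 + 30*(-599) = 129204 - 17970 = 111234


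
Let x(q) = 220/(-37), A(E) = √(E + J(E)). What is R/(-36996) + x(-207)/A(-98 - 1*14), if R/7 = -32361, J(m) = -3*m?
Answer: 75509/12332 - 55*√14/518 ≈ 5.7257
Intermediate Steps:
A(E) = √2*√(-E) (A(E) = √(E - 3*E) = √(-2*E) = √2*√(-E))
x(q) = -220/37 (x(q) = 220*(-1/37) = -220/37)
R = -226527 (R = 7*(-32361) = -226527)
R/(-36996) + x(-207)/A(-98 - 1*14) = -226527/(-36996) - 220*√14/56/37 = -226527*(-1/36996) - 220*√14/56/37 = 75509/12332 - 220*√14/56/37 = 75509/12332 - 55*√14/518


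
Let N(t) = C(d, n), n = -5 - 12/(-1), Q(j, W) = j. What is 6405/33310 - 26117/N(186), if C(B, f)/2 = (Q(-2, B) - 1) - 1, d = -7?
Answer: 87000851/26648 ≈ 3264.8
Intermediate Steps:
n = 7 (n = -5 - 12*(-1) = -5 - 3*(-4) = -5 + 12 = 7)
C(B, f) = -8 (C(B, f) = 2*((-2 - 1) - 1) = 2*(-3 - 1) = 2*(-4) = -8)
N(t) = -8
6405/33310 - 26117/N(186) = 6405/33310 - 26117/(-8) = 6405*(1/33310) - 26117*(-⅛) = 1281/6662 + 26117/8 = 87000851/26648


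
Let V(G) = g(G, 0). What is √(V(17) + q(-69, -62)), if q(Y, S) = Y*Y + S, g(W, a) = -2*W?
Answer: √4665 ≈ 68.301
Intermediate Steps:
V(G) = -2*G
q(Y, S) = S + Y² (q(Y, S) = Y² + S = S + Y²)
√(V(17) + q(-69, -62)) = √(-2*17 + (-62 + (-69)²)) = √(-34 + (-62 + 4761)) = √(-34 + 4699) = √4665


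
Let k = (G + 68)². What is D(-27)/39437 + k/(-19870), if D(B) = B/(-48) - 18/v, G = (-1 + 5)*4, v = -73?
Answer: -162498815073/457630102960 ≈ -0.35509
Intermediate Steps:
G = 16 (G = 4*4 = 16)
D(B) = 18/73 - B/48 (D(B) = B/(-48) - 18/(-73) = B*(-1/48) - 18*(-1/73) = -B/48 + 18/73 = 18/73 - B/48)
k = 7056 (k = (16 + 68)² = 84² = 7056)
D(-27)/39437 + k/(-19870) = (18/73 - 1/48*(-27))/39437 + 7056/(-19870) = (18/73 + 9/16)*(1/39437) + 7056*(-1/19870) = (945/1168)*(1/39437) - 3528/9935 = 945/46062416 - 3528/9935 = -162498815073/457630102960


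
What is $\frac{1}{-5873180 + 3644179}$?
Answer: $- \frac{1}{2229001} \approx -4.4863 \cdot 10^{-7}$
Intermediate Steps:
$\frac{1}{-5873180 + 3644179} = \frac{1}{-2229001} = - \frac{1}{2229001}$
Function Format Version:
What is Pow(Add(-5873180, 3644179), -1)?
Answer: Rational(-1, 2229001) ≈ -4.4863e-7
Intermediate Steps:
Pow(Add(-5873180, 3644179), -1) = Pow(-2229001, -1) = Rational(-1, 2229001)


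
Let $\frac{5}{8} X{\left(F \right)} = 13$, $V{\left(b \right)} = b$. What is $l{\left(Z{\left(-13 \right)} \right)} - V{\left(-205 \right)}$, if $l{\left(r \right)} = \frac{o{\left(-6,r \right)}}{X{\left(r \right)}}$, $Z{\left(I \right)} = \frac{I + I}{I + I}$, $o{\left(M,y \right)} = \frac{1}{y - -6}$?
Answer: $\frac{149245}{728} \approx 205.01$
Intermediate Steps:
$o{\left(M,y \right)} = \frac{1}{6 + y}$ ($o{\left(M,y \right)} = \frac{1}{y + 6} = \frac{1}{6 + y}$)
$Z{\left(I \right)} = 1$ ($Z{\left(I \right)} = \frac{2 I}{2 I} = 2 I \frac{1}{2 I} = 1$)
$X{\left(F \right)} = \frac{104}{5}$ ($X{\left(F \right)} = \frac{8}{5} \cdot 13 = \frac{104}{5}$)
$l{\left(r \right)} = \frac{5}{104 \left(6 + r\right)}$ ($l{\left(r \right)} = \frac{1}{\left(6 + r\right) \frac{104}{5}} = \frac{1}{6 + r} \frac{5}{104} = \frac{5}{104 \left(6 + r\right)}$)
$l{\left(Z{\left(-13 \right)} \right)} - V{\left(-205 \right)} = \frac{5}{104 \left(6 + 1\right)} - -205 = \frac{5}{104 \cdot 7} + 205 = \frac{5}{104} \cdot \frac{1}{7} + 205 = \frac{5}{728} + 205 = \frac{149245}{728}$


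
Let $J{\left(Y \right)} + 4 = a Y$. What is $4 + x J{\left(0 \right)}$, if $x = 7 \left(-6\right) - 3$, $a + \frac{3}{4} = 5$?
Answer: $184$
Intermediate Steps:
$a = \frac{17}{4}$ ($a = - \frac{3}{4} + 5 = \frac{17}{4} \approx 4.25$)
$J{\left(Y \right)} = -4 + \frac{17 Y}{4}$
$x = -45$ ($x = -42 - 3 = -45$)
$4 + x J{\left(0 \right)} = 4 - 45 \left(-4 + \frac{17}{4} \cdot 0\right) = 4 - 45 \left(-4 + 0\right) = 4 - -180 = 4 + 180 = 184$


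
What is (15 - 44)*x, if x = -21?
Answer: 609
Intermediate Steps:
(15 - 44)*x = (15 - 44)*(-21) = -29*(-21) = 609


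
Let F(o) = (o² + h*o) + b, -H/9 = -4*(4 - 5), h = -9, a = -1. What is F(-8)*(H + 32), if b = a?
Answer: -540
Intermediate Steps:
b = -1
H = -36 (H = -(-36)*(4 - 5) = -(-36)*(-1) = -9*4 = -36)
F(o) = -1 + o² - 9*o (F(o) = (o² - 9*o) - 1 = -1 + o² - 9*o)
F(-8)*(H + 32) = (-1 + (-8)² - 9*(-8))*(-36 + 32) = (-1 + 64 + 72)*(-4) = 135*(-4) = -540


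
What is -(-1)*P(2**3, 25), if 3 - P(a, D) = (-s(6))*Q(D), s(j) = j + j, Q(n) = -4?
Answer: -45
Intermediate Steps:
s(j) = 2*j
P(a, D) = -45 (P(a, D) = 3 - (-2*6)*(-4) = 3 - (-1*12)*(-4) = 3 - (-12)*(-4) = 3 - 1*48 = 3 - 48 = -45)
-(-1)*P(2**3, 25) = -(-1)*(-45) = -1*45 = -45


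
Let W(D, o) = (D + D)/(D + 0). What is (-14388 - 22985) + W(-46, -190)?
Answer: -37371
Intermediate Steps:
W(D, o) = 2 (W(D, o) = (2*D)/D = 2)
(-14388 - 22985) + W(-46, -190) = (-14388 - 22985) + 2 = -37373 + 2 = -37371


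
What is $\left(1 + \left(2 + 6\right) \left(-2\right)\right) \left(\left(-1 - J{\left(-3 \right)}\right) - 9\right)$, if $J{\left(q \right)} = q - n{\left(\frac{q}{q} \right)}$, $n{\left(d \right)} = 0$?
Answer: $105$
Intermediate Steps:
$J{\left(q \right)} = q$ ($J{\left(q \right)} = q - 0 = q + 0 = q$)
$\left(1 + \left(2 + 6\right) \left(-2\right)\right) \left(\left(-1 - J{\left(-3 \right)}\right) - 9\right) = \left(1 + \left(2 + 6\right) \left(-2\right)\right) \left(\left(-1 - -3\right) - 9\right) = \left(1 + 8 \left(-2\right)\right) \left(\left(-1 + 3\right) - 9\right) = \left(1 - 16\right) \left(2 - 9\right) = \left(-15\right) \left(-7\right) = 105$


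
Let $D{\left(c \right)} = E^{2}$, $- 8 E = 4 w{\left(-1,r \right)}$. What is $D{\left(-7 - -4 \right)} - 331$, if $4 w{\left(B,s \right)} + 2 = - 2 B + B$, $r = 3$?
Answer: $- \frac{21183}{64} \approx -330.98$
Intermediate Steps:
$w{\left(B,s \right)} = - \frac{1}{2} - \frac{B}{4}$ ($w{\left(B,s \right)} = - \frac{1}{2} + \frac{- 2 B + B}{4} = - \frac{1}{2} + \frac{\left(-1\right) B}{4} = - \frac{1}{2} - \frac{B}{4}$)
$E = \frac{1}{8}$ ($E = - \frac{4 \left(- \frac{1}{2} - - \frac{1}{4}\right)}{8} = - \frac{4 \left(- \frac{1}{2} + \frac{1}{4}\right)}{8} = - \frac{4 \left(- \frac{1}{4}\right)}{8} = \left(- \frac{1}{8}\right) \left(-1\right) = \frac{1}{8} \approx 0.125$)
$D{\left(c \right)} = \frac{1}{64}$ ($D{\left(c \right)} = \left(\frac{1}{8}\right)^{2} = \frac{1}{64}$)
$D{\left(-7 - -4 \right)} - 331 = \frac{1}{64} - 331 = - \frac{21183}{64}$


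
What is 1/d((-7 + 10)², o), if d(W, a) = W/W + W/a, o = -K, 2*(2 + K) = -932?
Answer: 52/53 ≈ 0.98113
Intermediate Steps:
K = -468 (K = -2 + (½)*(-932) = -2 - 466 = -468)
o = 468 (o = -1*(-468) = 468)
d(W, a) = 1 + W/a
1/d((-7 + 10)², o) = 1/(((-7 + 10)² + 468)/468) = 1/((3² + 468)/468) = 1/((9 + 468)/468) = 1/((1/468)*477) = 1/(53/52) = 52/53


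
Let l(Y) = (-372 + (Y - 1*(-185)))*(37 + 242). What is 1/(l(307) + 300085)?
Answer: 1/333565 ≈ 2.9979e-6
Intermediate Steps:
l(Y) = -52173 + 279*Y (l(Y) = (-372 + (Y + 185))*279 = (-372 + (185 + Y))*279 = (-187 + Y)*279 = -52173 + 279*Y)
1/(l(307) + 300085) = 1/((-52173 + 279*307) + 300085) = 1/((-52173 + 85653) + 300085) = 1/(33480 + 300085) = 1/333565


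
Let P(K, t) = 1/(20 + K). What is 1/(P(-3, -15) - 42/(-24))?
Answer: 68/123 ≈ 0.55285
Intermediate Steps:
1/(P(-3, -15) - 42/(-24)) = 1/(1/(20 - 3) - 42/(-24)) = 1/(1/17 - 42*(-1/24)) = 1/(1/17 + 7/4) = 1/(123/68) = 68/123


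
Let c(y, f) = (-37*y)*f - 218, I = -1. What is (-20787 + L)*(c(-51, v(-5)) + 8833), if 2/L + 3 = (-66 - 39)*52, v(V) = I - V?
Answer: -1835460307429/5463 ≈ -3.3598e+8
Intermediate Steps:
v(V) = -1 - V
c(y, f) = -218 - 37*f*y (c(y, f) = -37*f*y - 218 = -218 - 37*f*y)
L = -2/5463 (L = 2/(-3 + (-66 - 39)*52) = 2/(-3 - 105*52) = 2/(-3 - 5460) = 2/(-5463) = 2*(-1/5463) = -2/5463 ≈ -0.00036610)
(-20787 + L)*(c(-51, v(-5)) + 8833) = (-20787 - 2/5463)*((-218 - 37*(-1 - 1*(-5))*(-51)) + 8833) = -113559383*((-218 - 37*(-1 + 5)*(-51)) + 8833)/5463 = -113559383*((-218 - 37*4*(-51)) + 8833)/5463 = -113559383*((-218 + 7548) + 8833)/5463 = -113559383*(7330 + 8833)/5463 = -113559383/5463*16163 = -1835460307429/5463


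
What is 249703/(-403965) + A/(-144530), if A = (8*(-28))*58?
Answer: -3084126131/5838506145 ≈ -0.52824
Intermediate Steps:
A = -12992 (A = -224*58 = -12992)
249703/(-403965) + A/(-144530) = 249703/(-403965) - 12992/(-144530) = 249703*(-1/403965) - 12992*(-1/144530) = -249703/403965 + 6496/72265 = -3084126131/5838506145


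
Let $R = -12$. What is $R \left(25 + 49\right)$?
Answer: $-888$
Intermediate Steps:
$R \left(25 + 49\right) = - 12 \left(25 + 49\right) = \left(-12\right) 74 = -888$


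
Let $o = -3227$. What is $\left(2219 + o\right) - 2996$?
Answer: $-4004$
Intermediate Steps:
$\left(2219 + o\right) - 2996 = \left(2219 - 3227\right) - 2996 = -1008 - 2996 = -4004$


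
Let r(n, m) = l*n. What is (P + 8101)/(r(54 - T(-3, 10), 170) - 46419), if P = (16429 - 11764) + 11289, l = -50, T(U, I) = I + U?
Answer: -24055/48769 ≈ -0.49324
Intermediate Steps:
r(n, m) = -50*n
P = 15954 (P = 4665 + 11289 = 15954)
(P + 8101)/(r(54 - T(-3, 10), 170) - 46419) = (15954 + 8101)/(-50*(54 - (10 - 3)) - 46419) = 24055/(-50*(54 - 1*7) - 46419) = 24055/(-50*(54 - 7) - 46419) = 24055/(-50*47 - 46419) = 24055/(-2350 - 46419) = 24055/(-48769) = 24055*(-1/48769) = -24055/48769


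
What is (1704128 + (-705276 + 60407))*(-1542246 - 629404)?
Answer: -2300339807350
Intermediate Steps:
(1704128 + (-705276 + 60407))*(-1542246 - 629404) = (1704128 - 644869)*(-2171650) = 1059259*(-2171650) = -2300339807350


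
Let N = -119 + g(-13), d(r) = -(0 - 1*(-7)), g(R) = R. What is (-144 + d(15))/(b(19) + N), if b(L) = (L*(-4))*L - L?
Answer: 151/1595 ≈ 0.094671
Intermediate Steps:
b(L) = -L - 4*L² (b(L) = (-4*L)*L - L = -4*L² - L = -L - 4*L²)
d(r) = -7 (d(r) = -(0 + 7) = -1*7 = -7)
N = -132 (N = -119 - 13 = -132)
(-144 + d(15))/(b(19) + N) = (-144 - 7)/(-1*19*(1 + 4*19) - 132) = -151/(-1*19*(1 + 76) - 132) = -151/(-1*19*77 - 132) = -151/(-1463 - 132) = -151/(-1595) = -151*(-1/1595) = 151/1595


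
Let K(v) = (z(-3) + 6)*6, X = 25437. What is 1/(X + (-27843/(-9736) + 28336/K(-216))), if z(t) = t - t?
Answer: 87624/2298112099 ≈ 3.8129e-5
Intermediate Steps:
z(t) = 0
K(v) = 36 (K(v) = (0 + 6)*6 = 6*6 = 36)
1/(X + (-27843/(-9736) + 28336/K(-216))) = 1/(25437 + (-27843/(-9736) + 28336/36)) = 1/(25437 + (-27843*(-1/9736) + 28336*(1/36))) = 1/(25437 + (27843/9736 + 7084/9)) = 1/(25437 + 69220411/87624) = 1/(2298112099/87624) = 87624/2298112099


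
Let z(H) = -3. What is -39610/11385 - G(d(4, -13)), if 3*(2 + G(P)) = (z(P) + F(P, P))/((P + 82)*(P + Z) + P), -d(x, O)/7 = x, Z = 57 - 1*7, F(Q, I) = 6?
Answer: -3909157/2641320 ≈ -1.4800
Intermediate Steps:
Z = 50 (Z = 57 - 7 = 50)
d(x, O) = -7*x
G(P) = -2 + 1/(P + (50 + P)*(82 + P)) (G(P) = -2 + ((-3 + 6)/((P + 82)*(P + 50) + P))/3 = -2 + (3/((82 + P)*(50 + P) + P))/3 = -2 + (3/((50 + P)*(82 + P) + P))/3 = -2 + (3/(P + (50 + P)*(82 + P)))/3 = -2 + 1/(P + (50 + P)*(82 + P)))
-39610/11385 - G(d(4, -13)) = -39610/11385 - (-8199 - (-1862)*4 - 2*(-7*4)²)/(4100 + (-7*4)² + 133*(-7*4)) = -39610*1/11385 - (-8199 - 266*(-28) - 2*(-28)²)/(4100 + (-28)² + 133*(-28)) = -7922/2277 - (-8199 + 7448 - 2*784)/(4100 + 784 - 3724) = -7922/2277 - (-8199 + 7448 - 1568)/1160 = -7922/2277 - (-2319)/1160 = -7922/2277 - 1*(-2319/1160) = -7922/2277 + 2319/1160 = -3909157/2641320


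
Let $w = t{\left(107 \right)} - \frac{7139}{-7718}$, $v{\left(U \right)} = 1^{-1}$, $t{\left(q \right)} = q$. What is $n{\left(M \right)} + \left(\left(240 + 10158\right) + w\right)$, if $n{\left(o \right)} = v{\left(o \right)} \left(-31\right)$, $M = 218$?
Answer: $\frac{80845471}{7718} \approx 10475.0$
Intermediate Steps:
$v{\left(U \right)} = 1$
$w = \frac{832965}{7718}$ ($w = 107 - \frac{7139}{-7718} = 107 - - \frac{7139}{7718} = 107 + \frac{7139}{7718} = \frac{832965}{7718} \approx 107.92$)
$n{\left(o \right)} = -31$ ($n{\left(o \right)} = 1 \left(-31\right) = -31$)
$n{\left(M \right)} + \left(\left(240 + 10158\right) + w\right) = -31 + \left(\left(240 + 10158\right) + \frac{832965}{7718}\right) = -31 + \left(10398 + \frac{832965}{7718}\right) = -31 + \frac{81084729}{7718} = \frac{80845471}{7718}$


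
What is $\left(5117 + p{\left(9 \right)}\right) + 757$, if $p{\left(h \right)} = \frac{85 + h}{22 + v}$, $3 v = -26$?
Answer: $\frac{117621}{20} \approx 5881.0$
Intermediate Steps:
$v = - \frac{26}{3}$ ($v = \frac{1}{3} \left(-26\right) = - \frac{26}{3} \approx -8.6667$)
$p{\left(h \right)} = \frac{51}{8} + \frac{3 h}{40}$ ($p{\left(h \right)} = \frac{85 + h}{22 - \frac{26}{3}} = \frac{85 + h}{\frac{40}{3}} = \left(85 + h\right) \frac{3}{40} = \frac{51}{8} + \frac{3 h}{40}$)
$\left(5117 + p{\left(9 \right)}\right) + 757 = \left(5117 + \left(\frac{51}{8} + \frac{3}{40} \cdot 9\right)\right) + 757 = \left(5117 + \left(\frac{51}{8} + \frac{27}{40}\right)\right) + 757 = \left(5117 + \frac{141}{20}\right) + 757 = \frac{102481}{20} + 757 = \frac{117621}{20}$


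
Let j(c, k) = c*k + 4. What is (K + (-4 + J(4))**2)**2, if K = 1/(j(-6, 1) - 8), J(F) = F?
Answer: 1/100 ≈ 0.010000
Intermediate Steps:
j(c, k) = 4 + c*k
K = -1/10 (K = 1/((4 - 6*1) - 8) = 1/((4 - 6) - 8) = 1/(-2 - 8) = 1/(-10) = -1/10 ≈ -0.10000)
(K + (-4 + J(4))**2)**2 = (-1/10 + (-4 + 4)**2)**2 = (-1/10 + 0**2)**2 = (-1/10 + 0)**2 = (-1/10)**2 = 1/100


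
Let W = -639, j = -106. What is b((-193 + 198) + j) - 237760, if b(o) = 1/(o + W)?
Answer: -175942401/740 ≈ -2.3776e+5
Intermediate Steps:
b(o) = 1/(-639 + o) (b(o) = 1/(o - 639) = 1/(-639 + o))
b((-193 + 198) + j) - 237760 = 1/(-639 + ((-193 + 198) - 106)) - 237760 = 1/(-639 + (5 - 106)) - 237760 = 1/(-639 - 101) - 237760 = 1/(-740) - 237760 = -1/740 - 237760 = -175942401/740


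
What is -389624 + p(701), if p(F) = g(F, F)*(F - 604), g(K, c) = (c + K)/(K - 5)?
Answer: -135521155/348 ≈ -3.8943e+5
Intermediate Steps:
g(K, c) = (K + c)/(-5 + K)
p(F) = 2*F*(-604 + F)/(-5 + F) (p(F) = ((F + F)/(-5 + F))*(F - 604) = ((2*F)/(-5 + F))*(-604 + F) = (2*F/(-5 + F))*(-604 + F) = 2*F*(-604 + F)/(-5 + F))
-389624 + p(701) = -389624 + 2*701*(-604 + 701)/(-5 + 701) = -389624 + 2*701*97/696 = -389624 + 2*701*(1/696)*97 = -389624 + 67997/348 = -135521155/348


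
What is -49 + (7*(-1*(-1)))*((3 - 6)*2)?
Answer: -91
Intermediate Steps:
-49 + (7*(-1*(-1)))*((3 - 6)*2) = -49 + (7*1)*(-3*2) = -49 + 7*(-6) = -49 - 42 = -91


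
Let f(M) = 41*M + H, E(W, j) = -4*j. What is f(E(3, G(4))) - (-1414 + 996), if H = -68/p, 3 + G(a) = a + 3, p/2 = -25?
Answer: -5916/25 ≈ -236.64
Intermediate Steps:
p = -50 (p = 2*(-25) = -50)
G(a) = a (G(a) = -3 + (a + 3) = -3 + (3 + a) = a)
H = 34/25 (H = -68/(-50) = -68*(-1/50) = 34/25 ≈ 1.3600)
f(M) = 34/25 + 41*M (f(M) = 41*M + 34/25 = 34/25 + 41*M)
f(E(3, G(4))) - (-1414 + 996) = (34/25 + 41*(-4*4)) - (-1414 + 996) = (34/25 + 41*(-16)) - 1*(-418) = (34/25 - 656) + 418 = -16366/25 + 418 = -5916/25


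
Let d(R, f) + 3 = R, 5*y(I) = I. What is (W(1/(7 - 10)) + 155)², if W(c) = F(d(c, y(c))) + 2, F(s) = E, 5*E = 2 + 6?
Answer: 628849/25 ≈ 25154.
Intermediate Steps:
E = 8/5 (E = (2 + 6)/5 = (⅕)*8 = 8/5 ≈ 1.6000)
y(I) = I/5
d(R, f) = -3 + R
F(s) = 8/5
W(c) = 18/5 (W(c) = 8/5 + 2 = 18/5)
(W(1/(7 - 10)) + 155)² = (18/5 + 155)² = (793/5)² = 628849/25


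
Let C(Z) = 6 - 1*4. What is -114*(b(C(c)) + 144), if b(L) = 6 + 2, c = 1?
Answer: -17328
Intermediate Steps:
C(Z) = 2 (C(Z) = 6 - 4 = 2)
b(L) = 8
-114*(b(C(c)) + 144) = -114*(8 + 144) = -114*152 = -17328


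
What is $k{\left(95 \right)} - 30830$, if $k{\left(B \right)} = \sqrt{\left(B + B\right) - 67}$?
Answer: $-30830 + \sqrt{123} \approx -30819.0$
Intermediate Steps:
$k{\left(B \right)} = \sqrt{-67 + 2 B}$ ($k{\left(B \right)} = \sqrt{2 B - 67} = \sqrt{-67 + 2 B}$)
$k{\left(95 \right)} - 30830 = \sqrt{-67 + 2 \cdot 95} - 30830 = \sqrt{-67 + 190} - 30830 = \sqrt{123} - 30830 = -30830 + \sqrt{123}$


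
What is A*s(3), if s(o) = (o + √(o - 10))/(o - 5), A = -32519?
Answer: 97557/2 + 32519*I*√7/2 ≈ 48779.0 + 43019.0*I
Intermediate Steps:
s(o) = (o + √(-10 + o))/(-5 + o)
A*s(3) = -32519*(3 + √(-10 + 3))/(-5 + 3) = -32519*(3 + √(-7))/(-2) = -(-32519)*(3 + I*√7)/2 = -32519*(-3/2 - I*√7/2) = 97557/2 + 32519*I*√7/2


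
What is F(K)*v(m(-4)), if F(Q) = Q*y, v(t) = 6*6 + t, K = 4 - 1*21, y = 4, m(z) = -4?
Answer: -2176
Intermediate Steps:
K = -17 (K = 4 - 21 = -17)
v(t) = 36 + t
F(Q) = 4*Q (F(Q) = Q*4 = 4*Q)
F(K)*v(m(-4)) = (4*(-17))*(36 - 4) = -68*32 = -2176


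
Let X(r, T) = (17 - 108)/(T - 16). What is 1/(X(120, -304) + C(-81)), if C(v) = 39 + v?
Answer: -320/13349 ≈ -0.023972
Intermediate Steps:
X(r, T) = -91/(-16 + T)
1/(X(120, -304) + C(-81)) = 1/(-91/(-16 - 304) + (39 - 81)) = 1/(-91/(-320) - 42) = 1/(-91*(-1/320) - 42) = 1/(91/320 - 42) = 1/(-13349/320) = -320/13349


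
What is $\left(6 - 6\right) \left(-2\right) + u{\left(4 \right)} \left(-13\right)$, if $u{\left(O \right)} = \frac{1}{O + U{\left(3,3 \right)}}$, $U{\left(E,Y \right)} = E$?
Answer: $- \frac{13}{7} \approx -1.8571$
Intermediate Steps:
$u{\left(O \right)} = \frac{1}{3 + O}$ ($u{\left(O \right)} = \frac{1}{O + 3} = \frac{1}{3 + O}$)
$\left(6 - 6\right) \left(-2\right) + u{\left(4 \right)} \left(-13\right) = \left(6 - 6\right) \left(-2\right) + \frac{1}{3 + 4} \left(-13\right) = 0 \left(-2\right) + \frac{1}{7} \left(-13\right) = 0 + \frac{1}{7} \left(-13\right) = 0 - \frac{13}{7} = - \frac{13}{7}$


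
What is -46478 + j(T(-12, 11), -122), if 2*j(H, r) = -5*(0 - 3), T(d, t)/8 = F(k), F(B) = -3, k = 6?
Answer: -92941/2 ≈ -46471.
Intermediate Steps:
T(d, t) = -24 (T(d, t) = 8*(-3) = -24)
j(H, r) = 15/2 (j(H, r) = (-5*(0 - 3))/2 = (-5*(-3))/2 = (1/2)*15 = 15/2)
-46478 + j(T(-12, 11), -122) = -46478 + 15/2 = -92941/2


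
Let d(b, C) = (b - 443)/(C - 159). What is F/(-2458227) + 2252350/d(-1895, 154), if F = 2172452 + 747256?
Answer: 4612851939991/957889121 ≈ 4815.6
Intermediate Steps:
d(b, C) = (-443 + b)/(-159 + C)
F = 2919708
F/(-2458227) + 2252350/d(-1895, 154) = 2919708/(-2458227) + 2252350/(((-443 - 1895)/(-159 + 154))) = 2919708*(-1/2458227) + 2252350/((-2338/(-5))) = -973236/819409 + 2252350/((-⅕*(-2338))) = -973236/819409 + 2252350/(2338/5) = -973236/819409 + 2252350*(5/2338) = -973236/819409 + 5630875/1169 = 4612851939991/957889121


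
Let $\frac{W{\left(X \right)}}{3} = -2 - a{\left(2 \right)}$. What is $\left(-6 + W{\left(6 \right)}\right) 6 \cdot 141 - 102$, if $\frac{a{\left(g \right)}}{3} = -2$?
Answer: $4974$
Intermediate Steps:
$a{\left(g \right)} = -6$ ($a{\left(g \right)} = 3 \left(-2\right) = -6$)
$W{\left(X \right)} = 12$ ($W{\left(X \right)} = 3 \left(-2 - -6\right) = 3 \left(-2 + 6\right) = 3 \cdot 4 = 12$)
$\left(-6 + W{\left(6 \right)}\right) 6 \cdot 141 - 102 = \left(-6 + 12\right) 6 \cdot 141 - 102 = 6 \cdot 6 \cdot 141 - 102 = 36 \cdot 141 - 102 = 5076 - 102 = 4974$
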